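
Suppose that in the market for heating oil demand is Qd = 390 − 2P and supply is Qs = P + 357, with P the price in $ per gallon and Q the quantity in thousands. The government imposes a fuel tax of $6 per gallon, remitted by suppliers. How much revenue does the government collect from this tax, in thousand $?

Without the tax, 390 − 2P = P + 357 gives 3P = 33, so P* = $11 and Q* = 368.
With the tax collected from suppliers, supply shifts: Qs = (P − 6) + 357.
New equilibrium: buyers pay $13, suppliers receive $7, Q = 364. (Wedge: Pb − Ps = 6.)
Revenue = t · Q = 6 · 364 = $2184.

Tax revenue = $2184 thousand.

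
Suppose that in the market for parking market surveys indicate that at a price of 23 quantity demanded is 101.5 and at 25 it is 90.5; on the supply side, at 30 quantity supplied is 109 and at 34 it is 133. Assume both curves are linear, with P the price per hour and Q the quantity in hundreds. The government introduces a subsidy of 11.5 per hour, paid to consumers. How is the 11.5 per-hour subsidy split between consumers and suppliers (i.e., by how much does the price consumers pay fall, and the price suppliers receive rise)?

Demand slope: (90.5 − 101.5)/(25 − 23) = -5.5, so Qd = 228 − 5.5P.
Supply slope: (133 − 109)/(34 − 30) = 6, so Qs = 6P − 71.
Before the subsidy: set 228 − 5.5P = 6P − 71 → P* = 26, Q* = 85.
With a per-unit subsidy paid to consumers, each effectively pays P − 11.5, so demand becomes Qd = 228 − 5.5(P − 11.5).
Solving gives Q = 118 with consumers paying 20 and suppliers receiving 31.5 (the 11.5 wedge).
Gain to consumers: 6; to suppliers: 5.5. (They sum to 11.5.)

Consumers gain 6 per hour; suppliers gain 5.5 per hour.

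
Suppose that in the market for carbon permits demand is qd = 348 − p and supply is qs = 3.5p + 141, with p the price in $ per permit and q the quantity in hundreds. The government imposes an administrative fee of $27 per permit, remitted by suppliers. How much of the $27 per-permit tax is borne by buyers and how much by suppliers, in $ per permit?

Buyers bear $21 per permit; suppliers bear $6 per permit.

Before the tax: set 348 − p = 3.5p + 141 → p* = $46, q* = 302.
With the tax collected from suppliers, supply shifts: qs = 3.5(p − 27) + 141.
Solving gives q = 281 with buyers paying $67 and suppliers receiving $40 (the $27 wedge).
Burden on buyers: $21; on suppliers: $6. (They sum to $27.)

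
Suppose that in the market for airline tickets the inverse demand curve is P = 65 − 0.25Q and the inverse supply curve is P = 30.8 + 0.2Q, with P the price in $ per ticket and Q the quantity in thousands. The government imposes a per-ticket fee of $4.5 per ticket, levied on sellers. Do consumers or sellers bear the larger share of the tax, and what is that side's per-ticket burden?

Consumers bear the larger share: $2.5 per ticket.

Rewrite in direct form: Qd = 260 − 4P and Qs = 5P − 154.
Without the tax, 260 − 4P = 5P − 154 gives 9P = 414, so P* = $46 and Q* = 76.
With the tax collected from sellers, supply shifts: Qs = 5(P − 4.5) − 154.
Solving gives Q = 66 with consumers paying $48.5 and sellers receiving $44 (the $4.5 wedge).
Per-ticket burden: consumers $2.5, sellers $2.
Consumers take the larger share because demand is less price-elastic here (demand slope 4 vs supply slope 5).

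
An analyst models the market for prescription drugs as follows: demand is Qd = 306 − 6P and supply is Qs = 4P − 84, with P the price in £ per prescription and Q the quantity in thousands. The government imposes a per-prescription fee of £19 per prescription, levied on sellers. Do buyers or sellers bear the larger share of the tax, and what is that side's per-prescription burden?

Without the tax, 306 − 6P = 4P − 84 gives 10P = 390, so P* = £39 and Q* = 72.
With the tax collected from sellers, supply shifts: Qs = 4(P − 19) − 84.
Solving gives Q = 26.4 with buyers paying £46.6 and sellers receiving £27.6 (the £19 wedge).
Per-prescription burden: buyers £7.6, sellers £11.4.
Sellers take the larger share because supply is less price-elastic here (demand slope 6 vs supply slope 4).
The less price-elastic side of the market bears the larger share of a per-unit tax.

Sellers bear the larger share: £11.4 per prescription.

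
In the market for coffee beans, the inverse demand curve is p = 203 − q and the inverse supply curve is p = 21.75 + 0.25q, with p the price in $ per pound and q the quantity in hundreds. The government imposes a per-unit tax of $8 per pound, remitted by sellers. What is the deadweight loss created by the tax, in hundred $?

Inverting to q(p) form: qd = 203 − p; qs = 4p − 87.
Without the tax, 203 − p = 4p − 87 gives 5p = 290, so p* = $58 and q* = 145.
With the tax collected from sellers, supply shifts: qs = 4(p − 8) − 87.
Solving gives q = 138.6 with buyers paying $64.4 and sellers receiving $56.4 (the $8 wedge).
Quantity falls by |ΔQ| = |145 − 138.6| = 6.4.
DWL = ½ · t · |ΔQ| = ½ · 8 · 6.4 = $25.6.

Deadweight loss = $25.6 hundred.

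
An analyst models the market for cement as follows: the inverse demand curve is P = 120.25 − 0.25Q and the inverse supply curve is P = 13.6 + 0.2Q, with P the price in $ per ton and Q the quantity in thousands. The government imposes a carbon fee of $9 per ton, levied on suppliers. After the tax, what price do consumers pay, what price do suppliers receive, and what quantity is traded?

Rewrite in direct form: Qd = 481 − 4P and Qs = 5P − 68.
Without the tax, 481 − 4P = 5P − 68 gives 9P = 549, so P* = $61 and Q* = 237.
With the tax collected from suppliers, supply shifts: Qs = 5(P − 9) − 68.
Solving gives Q = 217 with consumers paying $66 and suppliers receiving $57 (the $9 wedge).
The less price-elastic side of the market bears the larger share of a per-unit tax.

Consumers pay $66; suppliers receive $57; quantity = 217.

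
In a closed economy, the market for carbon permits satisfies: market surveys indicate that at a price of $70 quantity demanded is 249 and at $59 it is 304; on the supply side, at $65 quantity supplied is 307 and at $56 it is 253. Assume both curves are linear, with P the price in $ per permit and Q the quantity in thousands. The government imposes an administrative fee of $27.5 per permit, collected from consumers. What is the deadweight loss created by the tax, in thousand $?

Demand slope: (304 − 249)/(59 − 70) = -5, so Qd = 599 − 5P.
Supply slope: (253 − 307)/(56 − 65) = 6, so Qs = 6P − 83.
Without the tax, 599 − 5P = 6P − 83 gives 11P = 682, so P* = $62 and Q* = 289.
With the tax collected from consumers, demand (in seller-price terms) shifts: Qd = 599 − 5(P + 27.5).
Solving gives Q = 214 with consumers paying $77 and suppliers receiving $49.5 (the $27.5 wedge).
Quantity falls by |ΔQ| = |289 − 214| = 75.
DWL = ½ · t · |ΔQ| = ½ · 27.5 · 75 = $1031.25.

Deadweight loss = $1031.25 thousand.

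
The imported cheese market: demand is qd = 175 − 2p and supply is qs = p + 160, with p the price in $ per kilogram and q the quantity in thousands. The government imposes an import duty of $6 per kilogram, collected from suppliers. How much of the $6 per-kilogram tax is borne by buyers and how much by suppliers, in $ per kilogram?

Buyers bear $2 per kilogram; suppliers bear $4 per kilogram.

Before the tax: set 175 − 2p = p + 160 → p* = $5, q* = 165.
With the tax collected from suppliers, supply shifts: qs = (p − 6) + 160.
New equilibrium: buyers pay $7, suppliers receive $1, q = 161. (Wedge: pb − ps = 6.)
Burden on buyers: $2; on suppliers: $4. (They sum to $6.)
The less price-elastic side of the market bears the larger share of a per-unit tax.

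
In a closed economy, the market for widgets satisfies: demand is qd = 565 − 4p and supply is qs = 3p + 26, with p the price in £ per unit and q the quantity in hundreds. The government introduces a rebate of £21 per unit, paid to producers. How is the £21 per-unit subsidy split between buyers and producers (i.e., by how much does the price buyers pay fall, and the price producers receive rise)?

Buyers gain £9 per unit; producers gain £12 per unit.

Before the subsidy: set 565 − 4p = 3p + 26 → p* = £77, q* = 257.
With a per-unit subsidy paid to producers, each receives p + 21 per unit sold, so supply becomes qs = 3(p + 21) + 26.
New equilibrium: buyers pay £68, producers receive £89, q = 293. (Wedge: pb − ps = −21.)
Gain to buyers: £9; to producers: £12. (They sum to £21.)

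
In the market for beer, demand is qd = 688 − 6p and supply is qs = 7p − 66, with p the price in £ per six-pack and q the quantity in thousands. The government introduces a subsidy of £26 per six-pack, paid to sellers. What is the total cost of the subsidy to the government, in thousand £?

Without the subsidy, 688 − 6p = 7p − 66 gives 13p = 754, so p* = £58 and q* = 340.
With a per-unit subsidy paid to sellers, each receives p + 26 per unit sold, so supply becomes qs = 7(p + 26) − 66.
Solving gives q = 424 with buyers paying £44 and sellers receiving £70 (the £26 wedge).
Outlay = t · Q = 26 · 424 = £11024.

Government outlay = £11024 thousand.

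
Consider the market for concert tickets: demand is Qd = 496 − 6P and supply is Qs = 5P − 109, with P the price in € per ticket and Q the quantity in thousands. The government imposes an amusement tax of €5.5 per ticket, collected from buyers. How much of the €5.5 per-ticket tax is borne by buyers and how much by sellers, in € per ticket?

Without the tax, 496 − 6P = 5P − 109 gives 11P = 605, so P* = €55 and Q* = 166.
With the tax collected from buyers, demand (in seller-price terms) shifts: Qd = 496 − 6(P + 5.5).
Solving gives Q = 151 with buyers paying €57.5 and sellers receiving €52 (the €5.5 wedge).
Burden on buyers: €2.5; on sellers: €3. (They sum to €5.5.)

Buyers bear €2.5 per ticket; sellers bear €3 per ticket.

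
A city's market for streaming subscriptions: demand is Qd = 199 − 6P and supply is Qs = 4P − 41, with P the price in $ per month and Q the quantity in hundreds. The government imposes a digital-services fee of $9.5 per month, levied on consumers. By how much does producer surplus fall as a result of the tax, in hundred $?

Without the tax, 199 − 6P = 4P − 41 gives 10P = 240, so P* = $24 and Q* = 55.
With the tax collected from consumers, demand (in seller-price terms) shifts: Qd = 199 − 6(P + 9.5).
Solving gives Q = 32.2 with consumers paying $27.8 and suppliers receiving $18.3 (the $9.5 wedge).
ΔPS is the trapezoid between Q = 32.2 and Q = 55 of height $5.7: ½ · (55 + 32.2) · 5.7 = $248.52.

Producer surplus falls by $248.52 hundred.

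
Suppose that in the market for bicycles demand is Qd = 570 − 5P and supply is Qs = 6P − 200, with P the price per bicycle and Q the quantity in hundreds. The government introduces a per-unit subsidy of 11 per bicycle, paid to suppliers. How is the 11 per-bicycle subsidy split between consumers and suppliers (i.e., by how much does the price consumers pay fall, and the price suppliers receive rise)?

Consumers gain 6 per bicycle; suppliers gain 5 per bicycle.

Without the subsidy, 570 − 5P = 6P − 200 gives 11P = 770, so P* = 70 and Q* = 220.
With a per-unit subsidy paid to suppliers, each receives P + 11 per unit sold, so supply becomes Qs = 6(P + 11) − 200.
Solving gives Q = 250 with consumers paying 64 and suppliers receiving 75 (the 11 wedge).
Gain to consumers: 6; to suppliers: 5. (They sum to 11.)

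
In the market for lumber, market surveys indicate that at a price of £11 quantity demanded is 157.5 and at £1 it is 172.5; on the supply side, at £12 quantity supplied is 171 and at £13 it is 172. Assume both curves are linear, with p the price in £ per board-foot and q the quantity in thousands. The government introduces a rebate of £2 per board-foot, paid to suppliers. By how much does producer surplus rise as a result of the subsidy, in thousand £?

Producer surplus rises by £198.72 thousand.

Demand slope: (172.5 − 157.5)/(1 − 11) = -1.5, so qd = 174 − 1.5p.
Supply slope: (172 − 171)/(13 − 12) = 1, so qs = p + 159.
Without the subsidy, 174 − 1.5p = p + 159 gives 2.5p = 15, so p* = £6 and q* = 165.
With a per-unit subsidy paid to suppliers, each receives p + 2 per unit sold, so supply becomes qs = (p + 2) + 159.
New equilibrium: buyers pay £5.2, suppliers receive £7.2, q = 166.2. (Wedge: pb − ps = −2.)
ΔPS is the trapezoid between Q = 166.2 and Q = 165 of height £1.2: ½ · (165 + 166.2) · 1.2 = £198.72.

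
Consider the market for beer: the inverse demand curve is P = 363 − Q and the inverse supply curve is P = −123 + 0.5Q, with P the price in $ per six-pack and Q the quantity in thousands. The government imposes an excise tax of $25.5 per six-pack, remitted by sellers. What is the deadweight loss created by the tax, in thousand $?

Deadweight loss = $216.75 thousand.

Inverting to Q(P) form: Qd = 363 − P; Qs = 2P + 246.
Without the tax, 363 − P = 2P + 246 gives 3P = 117, so P* = $39 and Q* = 324.
With the tax collected from sellers, supply shifts: Qs = 2(P − 25.5) + 246.
New equilibrium: consumers pay $56, sellers receive $30.5, Q = 307. (Wedge: Pb − Ps = 25.5.)
Quantity falls by |ΔQ| = |324 − 307| = 17.
DWL = ½ · t · |ΔQ| = ½ · 25.5 · 17 = $216.75.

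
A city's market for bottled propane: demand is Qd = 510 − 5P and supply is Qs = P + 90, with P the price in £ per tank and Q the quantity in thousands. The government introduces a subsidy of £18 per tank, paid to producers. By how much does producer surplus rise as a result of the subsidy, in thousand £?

Before the subsidy: set 510 − 5P = P + 90 → P* = £70, Q* = 160.
With a per-unit subsidy paid to producers, each receives P + 18 per unit sold, so supply becomes Qs = (P + 18) + 90.
New equilibrium: consumers pay £67, producers receive £85, Q = 175. (Wedge: Pb − Ps = −18.)
ΔPS is the trapezoid between Q = 175 and Q = 160 of height £15: ½ · (160 + 175) · 15 = £2512.5.

Producer surplus rises by £2512.5 thousand.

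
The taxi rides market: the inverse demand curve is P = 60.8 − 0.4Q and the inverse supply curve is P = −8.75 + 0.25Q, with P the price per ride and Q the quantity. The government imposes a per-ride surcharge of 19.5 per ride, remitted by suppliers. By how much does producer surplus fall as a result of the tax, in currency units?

Rewrite in direct form: Qd = 152 − 2.5P and Qs = 4P + 35.
Before the tax: set 152 − 2.5P = 4P + 35 → P* = 18, Q* = 107.
With the tax collected from suppliers, supply shifts: Qs = 4(P − 19.5) + 35.
New equilibrium: consumers pay 30, suppliers receive 10.5, Q = 77. (Wedge: Pb − Ps = 19.5.)
ΔPS is the trapezoid between Q = 77 and Q = 107 of height 7.5: ½ · (107 + 77) · 7.5 = 690.

Producer surplus falls by 690.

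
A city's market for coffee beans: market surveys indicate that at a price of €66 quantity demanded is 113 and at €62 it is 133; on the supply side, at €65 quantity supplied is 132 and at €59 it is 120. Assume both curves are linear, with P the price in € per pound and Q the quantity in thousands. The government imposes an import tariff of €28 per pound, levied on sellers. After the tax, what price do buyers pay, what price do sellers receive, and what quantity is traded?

Buyers pay €71; sellers receive €43; quantity = 88.

Demand slope: (133 − 113)/(62 − 66) = -5, so Qd = 443 − 5P.
Supply slope: (120 − 132)/(59 − 65) = 2, so Qs = 2P + 2.
Without the tax, 443 − 5P = 2P + 2 gives 7P = 441, so P* = €63 and Q* = 128.
With the tax collected from sellers, supply shifts: Qs = 2(P − 28) + 2.
Solving gives Q = 88 with buyers paying €71 and sellers receiving €43 (the €28 wedge).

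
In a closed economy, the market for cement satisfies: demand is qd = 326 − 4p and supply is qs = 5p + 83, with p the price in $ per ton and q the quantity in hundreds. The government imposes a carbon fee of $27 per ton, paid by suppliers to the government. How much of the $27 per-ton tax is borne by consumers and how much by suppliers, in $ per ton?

Before the tax: set 326 − 4p = 5p + 83 → p* = $27, q* = 218.
With the tax collected from suppliers, supply shifts: qs = 5(p − 27) + 83.
Solving gives q = 158 with consumers paying $42 and suppliers receiving $15 (the $27 wedge).
Burden on consumers: $15; on suppliers: $12. (They sum to $27.)

Consumers bear $15 per ton; suppliers bear $12 per ton.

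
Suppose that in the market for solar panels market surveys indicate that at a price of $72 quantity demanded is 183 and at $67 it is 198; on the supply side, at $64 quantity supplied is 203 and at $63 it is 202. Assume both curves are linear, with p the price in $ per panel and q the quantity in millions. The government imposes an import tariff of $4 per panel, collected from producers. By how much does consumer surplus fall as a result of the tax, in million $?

Demand slope: (198 − 183)/(67 − 72) = -3, so qd = 399 − 3p.
Supply slope: (202 − 203)/(63 − 64) = 1, so qs = p + 139.
Without the tax, 399 − 3p = p + 139 gives 4p = 260, so p* = $65 and q* = 204.
With the tax collected from producers, supply shifts: qs = (p − 4) + 139.
Solving gives q = 201 with consumers paying $66 and producers receiving $62 (the $4 wedge).
ΔCS is the trapezoid between Q = 201 and Q = 204 of height $1: ½ · (204 + 201) · 1 = $202.5.

Consumer surplus falls by $202.5 million.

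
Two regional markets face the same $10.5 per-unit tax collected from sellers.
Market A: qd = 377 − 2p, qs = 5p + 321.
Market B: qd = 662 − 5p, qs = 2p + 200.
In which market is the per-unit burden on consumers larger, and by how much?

Market A, by $4.5.

Market A: pre-tax p* = $8, q* = 361; post-tax q = 346; per-unit burden on consumers = $7.5.
Market B: pre-tax p* = $66, q* = 332; post-tax q = 317; per-unit burden on consumers = $3.
Difference: $7.5 vs $3 → market A is larger by $4.5.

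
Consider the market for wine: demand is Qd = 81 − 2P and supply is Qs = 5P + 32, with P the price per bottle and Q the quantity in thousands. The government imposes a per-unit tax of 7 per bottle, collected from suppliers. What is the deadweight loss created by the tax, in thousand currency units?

Deadweight loss = 35 thousand.

Before the tax: set 81 − 2P = 5P + 32 → P* = 7, Q* = 67.
With the tax collected from suppliers, supply shifts: Qs = 5(P − 7) + 32.
New equilibrium: consumers pay 12, suppliers receive 5, Q = 57. (Wedge: Pb − Ps = 7.)
Quantity falls by |ΔQ| = |67 − 57| = 10.
DWL = ½ · t · |ΔQ| = ½ · 7 · 10 = 35.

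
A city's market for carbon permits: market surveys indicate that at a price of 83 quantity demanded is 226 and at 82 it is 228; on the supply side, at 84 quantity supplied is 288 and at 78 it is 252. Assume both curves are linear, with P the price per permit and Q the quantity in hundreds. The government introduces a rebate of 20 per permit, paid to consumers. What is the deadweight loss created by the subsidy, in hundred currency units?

Demand slope: (228 − 226)/(82 − 83) = -2, so Qd = 392 − 2P.
Supply slope: (252 − 288)/(78 − 84) = 6, so Qs = 6P − 216.
Before the subsidy: set 392 − 2P = 6P − 216 → P* = 76, Q* = 240.
With a per-unit subsidy paid to consumers, each effectively pays P − 20, so demand becomes Qd = 392 − 2(P − 20).
Solving gives Q = 270 with consumers paying 61 and producers receiving 81 (the 20 wedge).
Quantity rises by |ΔQ| = |240 − 270| = 30.
DWL = ½ · t · |ΔQ| = ½ · 20 · 30 = 300.

Deadweight loss = 300 hundred.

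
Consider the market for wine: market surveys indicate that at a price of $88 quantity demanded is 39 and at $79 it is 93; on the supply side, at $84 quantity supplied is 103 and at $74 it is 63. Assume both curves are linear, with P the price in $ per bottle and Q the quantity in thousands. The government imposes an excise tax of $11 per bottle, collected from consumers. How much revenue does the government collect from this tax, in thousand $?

Demand slope: (93 − 39)/(79 − 88) = -6, so Qd = 567 − 6P.
Supply slope: (63 − 103)/(74 − 84) = 4, so Qs = 4P − 233.
Without the tax, 567 − 6P = 4P − 233 gives 10P = 800, so P* = $80 and Q* = 87.
With the tax collected from consumers, demand (in seller-price terms) shifts: Qd = 567 − 6(P + 11).
New equilibrium: consumers pay $84.4, suppliers receive $73.4, Q = 60.6. (Wedge: Pb − Ps = 11.)
Revenue = t · Q = 11 · 60.6 = $666.6.

Tax revenue = $666.6 thousand.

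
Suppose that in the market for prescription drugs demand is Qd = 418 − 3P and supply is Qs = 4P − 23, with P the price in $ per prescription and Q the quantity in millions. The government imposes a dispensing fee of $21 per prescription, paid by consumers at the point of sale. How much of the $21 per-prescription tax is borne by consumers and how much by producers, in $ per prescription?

Without the tax, 418 − 3P = 4P − 23 gives 7P = 441, so P* = $63 and Q* = 229.
With the tax collected from consumers, demand (in seller-price terms) shifts: Qd = 418 − 3(P + 21).
New equilibrium: consumers pay $75, producers receive $54, Q = 193. (Wedge: Pb − Ps = 21.)
Burden on consumers: $12; on producers: $9. (They sum to $21.)
The less price-elastic side of the market bears the larger share of a per-unit tax.

Consumers bear $12 per prescription; producers bear $9 per prescription.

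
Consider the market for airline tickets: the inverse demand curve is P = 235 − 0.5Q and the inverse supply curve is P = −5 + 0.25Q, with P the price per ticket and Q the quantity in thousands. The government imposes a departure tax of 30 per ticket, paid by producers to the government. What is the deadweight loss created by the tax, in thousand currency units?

Inverting to Q(P) form: Qd = 470 − 2P; Qs = 4P + 20.
Before the tax: set 470 − 2P = 4P + 20 → P* = 75, Q* = 320.
With the tax collected from producers, supply shifts: Qs = 4(P − 30) + 20.
New equilibrium: buyers pay 95, producers receive 65, Q = 280. (Wedge: Pb − Ps = 30.)
Quantity falls by |ΔQ| = |320 − 280| = 40.
DWL = ½ · t · |ΔQ| = ½ · 30 · 40 = 600.

Deadweight loss = 600 thousand.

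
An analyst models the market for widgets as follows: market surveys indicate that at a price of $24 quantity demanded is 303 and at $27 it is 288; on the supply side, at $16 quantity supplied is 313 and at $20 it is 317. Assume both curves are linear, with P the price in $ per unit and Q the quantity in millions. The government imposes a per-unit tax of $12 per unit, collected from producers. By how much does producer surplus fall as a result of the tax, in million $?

Producer surplus falls by $3130 million.

Demand slope: (288 − 303)/(27 − 24) = -5, so Qd = 423 − 5P.
Supply slope: (317 − 313)/(20 − 16) = 1, so Qs = P + 297.
Before the tax: set 423 − 5P = P + 297 → P* = $21, Q* = 318.
With the tax collected from producers, supply shifts: Qs = (P − 12) + 297.
New equilibrium: consumers pay $23, producers receive $11, Q = 308. (Wedge: Pb − Ps = 12.)
ΔPS is the trapezoid between Q = 308 and Q = 318 of height $10: ½ · (318 + 308) · 10 = $3130.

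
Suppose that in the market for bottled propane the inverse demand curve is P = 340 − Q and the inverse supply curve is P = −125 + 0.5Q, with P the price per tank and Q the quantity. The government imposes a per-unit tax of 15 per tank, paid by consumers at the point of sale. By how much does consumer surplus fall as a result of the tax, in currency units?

Consumer surplus falls by 3050.

Inverting to Q(P) form: Qd = 340 − P; Qs = 2P + 250.
Without the tax, 340 − P = 2P + 250 gives 3P = 90, so P* = 30 and Q* = 310.
With the tax collected from consumers, demand (in seller-price terms) shifts: Qd = 340 − (P + 15).
New equilibrium: consumers pay 40, sellers receive 25, Q = 300. (Wedge: Pb − Ps = 15.)
ΔCS is the trapezoid between Q = 300 and Q = 310 of height 10: ½ · (310 + 300) · 10 = 3050.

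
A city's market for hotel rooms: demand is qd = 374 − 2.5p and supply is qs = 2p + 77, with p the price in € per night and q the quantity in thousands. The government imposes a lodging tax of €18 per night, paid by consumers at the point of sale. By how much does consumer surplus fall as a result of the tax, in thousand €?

Without the tax, 374 − 2.5p = 2p + 77 gives 4.5p = 297, so p* = €66 and q* = 209.
With the tax collected from consumers, demand (in seller-price terms) shifts: qd = 374 − 2.5(p + 18).
Solving gives q = 189 with consumers paying €74 and suppliers receiving €56 (the €18 wedge).
ΔCS is the trapezoid between Q = 189 and Q = 209 of height €8: ½ · (209 + 189) · 8 = €1592.

Consumer surplus falls by €1592 thousand.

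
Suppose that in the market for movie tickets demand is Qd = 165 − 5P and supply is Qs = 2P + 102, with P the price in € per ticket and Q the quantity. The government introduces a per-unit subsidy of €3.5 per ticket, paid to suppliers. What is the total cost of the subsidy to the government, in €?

Government outlay = €437.5.

Before the subsidy: set 165 − 5P = 2P + 102 → P* = €9, Q* = 120.
With a per-unit subsidy paid to suppliers, each receives P + 3.5 per unit sold, so supply becomes Qs = 2(P + 3.5) + 102.
Solving gives Q = 125 with consumers paying €8 and suppliers receiving €11.5 (the €3.5 wedge).
Outlay = t · Q = 3.5 · 125 = €437.5.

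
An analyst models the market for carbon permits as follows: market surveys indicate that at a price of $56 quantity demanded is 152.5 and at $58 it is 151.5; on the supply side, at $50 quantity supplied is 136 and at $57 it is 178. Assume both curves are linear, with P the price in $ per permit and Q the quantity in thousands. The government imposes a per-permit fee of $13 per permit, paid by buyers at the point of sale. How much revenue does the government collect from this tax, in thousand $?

Tax revenue = $1924 thousand.

Demand slope: (151.5 − 152.5)/(58 − 56) = -0.5, so Qd = 180.5 − 0.5P.
Supply slope: (178 − 136)/(57 − 50) = 6, so Qs = 6P − 164.
Before the tax: set 180.5 − 0.5P = 6P − 164 → P* = $53, Q* = 154.
With the tax collected from buyers, demand (in seller-price terms) shifts: Qd = 180.5 − 0.5(P + 13).
Solving gives Q = 148 with buyers paying $65 and producers receiving $52 (the $13 wedge).
Revenue = t · Q = 13 · 148 = $1924.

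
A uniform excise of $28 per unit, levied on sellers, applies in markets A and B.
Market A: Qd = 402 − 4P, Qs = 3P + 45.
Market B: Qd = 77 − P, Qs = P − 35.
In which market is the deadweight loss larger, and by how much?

Market A, by $476.

Market A: pre-tax P* = $51, Q* = 198; post-tax Q = 150; deadweight loss = $672.
Market B: pre-tax P* = $56, Q* = 21; post-tax Q = 7; deadweight loss = $196.
Difference: $672 vs $196 → market A is larger by $476.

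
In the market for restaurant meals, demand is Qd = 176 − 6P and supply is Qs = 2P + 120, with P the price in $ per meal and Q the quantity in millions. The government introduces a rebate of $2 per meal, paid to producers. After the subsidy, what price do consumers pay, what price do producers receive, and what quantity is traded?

Without the subsidy, 176 − 6P = 2P + 120 gives 8P = 56, so P* = $7 and Q* = 134.
With a per-unit subsidy paid to producers, each receives P + 2 per unit sold, so supply becomes Qs = 2(P + 2) + 120.
New equilibrium: consumers pay $6.5, producers receive $8.5, Q = 137. (Wedge: Pb − Ps = −2.)

Consumers pay $6.5; producers receive $8.5; quantity = 137.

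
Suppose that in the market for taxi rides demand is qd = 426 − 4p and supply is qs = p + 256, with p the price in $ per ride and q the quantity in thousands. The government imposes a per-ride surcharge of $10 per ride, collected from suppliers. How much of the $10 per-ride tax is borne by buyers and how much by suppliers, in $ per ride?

Before the tax: set 426 − 4p = p + 256 → p* = $34, q* = 290.
With the tax collected from suppliers, supply shifts: qs = (p − 10) + 256.
Solving gives q = 282 with buyers paying $36 and suppliers receiving $26 (the $10 wedge).
Burden on buyers: $2; on suppliers: $8. (They sum to $10.)
The less price-elastic side of the market bears the larger share of a per-unit tax.

Buyers bear $2 per ride; suppliers bear $8 per ride.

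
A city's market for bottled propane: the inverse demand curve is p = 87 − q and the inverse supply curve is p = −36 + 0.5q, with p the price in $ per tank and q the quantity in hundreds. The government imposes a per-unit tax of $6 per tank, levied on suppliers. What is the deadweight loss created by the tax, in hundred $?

Inverting to q(p) form: qd = 87 − p; qs = 2p + 72.
Before the tax: set 87 − p = 2p + 72 → p* = $5, q* = 82.
With the tax collected from suppliers, supply shifts: qs = 2(p − 6) + 72.
Solving gives q = 78 with buyers paying $9 and suppliers receiving $3 (the $6 wedge).
Quantity falls by |ΔQ| = |82 − 78| = 4.
DWL = ½ · t · |ΔQ| = ½ · 6 · 4 = $12.

Deadweight loss = $12 hundred.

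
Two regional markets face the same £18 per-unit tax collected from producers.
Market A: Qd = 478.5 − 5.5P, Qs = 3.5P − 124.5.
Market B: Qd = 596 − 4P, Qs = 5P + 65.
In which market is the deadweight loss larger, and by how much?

Market B, by £13.5.

Market A: pre-tax P* = £67, Q* = 110; post-tax Q = 71.5; deadweight loss = £346.5.
Market B: pre-tax P* = £59, Q* = 360; post-tax Q = 320; deadweight loss = £360.
Difference: £346.5 vs £360 → market B is larger by £13.5.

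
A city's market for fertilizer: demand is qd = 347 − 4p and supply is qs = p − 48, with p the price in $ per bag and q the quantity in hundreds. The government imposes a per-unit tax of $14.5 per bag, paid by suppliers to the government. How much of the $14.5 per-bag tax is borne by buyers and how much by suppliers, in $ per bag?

Before the tax: set 347 − 4p = p − 48 → p* = $79, q* = 31.
With the tax collected from suppliers, supply shifts: qs = (p − 14.5) − 48.
New equilibrium: buyers pay $81.9, suppliers receive $67.4, q = 19.4. (Wedge: pb − ps = 14.5.)
Burden on buyers: $2.9; on suppliers: $11.6. (They sum to $14.5.)
The less price-elastic side of the market bears the larger share of a per-unit tax.

Buyers bear $2.9 per bag; suppliers bear $11.6 per bag.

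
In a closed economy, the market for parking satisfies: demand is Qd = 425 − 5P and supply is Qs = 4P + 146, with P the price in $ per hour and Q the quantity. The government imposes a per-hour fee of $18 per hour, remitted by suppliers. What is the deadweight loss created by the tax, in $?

Deadweight loss = $360.

Without the tax, 425 − 5P = 4P + 146 gives 9P = 279, so P* = $31 and Q* = 270.
With the tax collected from suppliers, supply shifts: Qs = 4(P − 18) + 146.
Solving gives Q = 230 with buyers paying $39 and suppliers receiving $21 (the $18 wedge).
Quantity falls by |ΔQ| = |270 − 230| = 40.
DWL = ½ · t · |ΔQ| = ½ · 18 · 40 = $360.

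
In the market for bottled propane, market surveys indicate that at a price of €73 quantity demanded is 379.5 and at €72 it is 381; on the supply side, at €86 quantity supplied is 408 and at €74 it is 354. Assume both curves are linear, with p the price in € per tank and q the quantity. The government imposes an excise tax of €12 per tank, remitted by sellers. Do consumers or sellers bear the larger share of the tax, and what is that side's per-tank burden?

Demand slope: (381 − 379.5)/(72 − 73) = -1.5, so qd = 489 − 1.5p.
Supply slope: (354 − 408)/(74 − 86) = 4.5, so qs = 4.5p + 21.
Before the tax: set 489 − 1.5p = 4.5p + 21 → p* = €78, q* = 372.
With the tax collected from sellers, supply shifts: qs = 4.5(p − 12) + 21.
New equilibrium: consumers pay €87, sellers receive €75, q = 358.5. (Wedge: pb − ps = 12.)
Per-tank burden: consumers €9, sellers €3.
Consumers take the larger share because demand is less price-elastic here (demand slope 1.5 vs supply slope 4.5).
The less price-elastic side of the market bears the larger share of a per-unit tax.

Consumers bear the larger share: €9 per tank.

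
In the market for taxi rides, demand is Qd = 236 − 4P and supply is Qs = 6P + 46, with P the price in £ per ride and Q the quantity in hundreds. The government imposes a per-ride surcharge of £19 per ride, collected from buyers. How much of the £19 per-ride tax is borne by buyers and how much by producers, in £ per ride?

Buyers bear £11.4 per ride; producers bear £7.6 per ride.

Before the tax: set 236 − 4P = 6P + 46 → P* = £19, Q* = 160.
With the tax collected from buyers, demand (in seller-price terms) shifts: Qd = 236 − 4(P + 19).
New equilibrium: buyers pay £30.4, producers receive £11.4, Q = 114.4. (Wedge: Pb − Ps = 19.)
Burden on buyers: £11.4; on producers: £7.6. (They sum to £19.)
The less price-elastic side of the market bears the larger share of a per-unit tax.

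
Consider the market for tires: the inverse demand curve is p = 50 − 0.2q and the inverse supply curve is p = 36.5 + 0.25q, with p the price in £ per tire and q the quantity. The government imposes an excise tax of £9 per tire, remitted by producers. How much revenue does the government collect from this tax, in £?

Inverting to q(p) form: qd = 250 − 5p; qs = 4p − 146.
Without the tax, 250 − 5p = 4p − 146 gives 9p = 396, so p* = £44 and q* = 30.
With the tax collected from producers, supply shifts: qs = 4(p − 9) − 146.
Solving gives q = 10 with buyers paying £48 and producers receiving £39 (the £9 wedge).
Revenue = t · Q = 9 · 10 = £90.

Tax revenue = £90.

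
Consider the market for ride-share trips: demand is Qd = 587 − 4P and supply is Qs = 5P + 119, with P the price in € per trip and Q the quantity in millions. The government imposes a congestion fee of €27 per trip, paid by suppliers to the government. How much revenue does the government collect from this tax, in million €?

Tax revenue = €8613 million.

Before the tax: set 587 − 4P = 5P + 119 → P* = €52, Q* = 379.
With the tax collected from suppliers, supply shifts: Qs = 5(P − 27) + 119.
New equilibrium: consumers pay €67, suppliers receive €40, Q = 319. (Wedge: Pb − Ps = 27.)
Revenue = t · Q = 27 · 319 = €8613.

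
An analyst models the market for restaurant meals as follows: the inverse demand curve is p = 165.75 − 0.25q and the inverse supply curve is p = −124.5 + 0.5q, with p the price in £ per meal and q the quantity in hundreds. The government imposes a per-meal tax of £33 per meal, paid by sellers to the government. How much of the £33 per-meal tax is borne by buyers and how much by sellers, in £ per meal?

Inverting to q(p) form: qd = 663 − 4p; qs = 2p + 249.
Before the tax: set 663 − 4p = 2p + 249 → p* = £69, q* = 387.
With the tax collected from sellers, supply shifts: qs = 2(p − 33) + 249.
New equilibrium: buyers pay £80, sellers receive £47, q = 343. (Wedge: pb − ps = 33.)
Burden on buyers: £11; on sellers: £22. (They sum to £33.)
The less price-elastic side of the market bears the larger share of a per-unit tax.

Buyers bear £11 per meal; sellers bear £22 per meal.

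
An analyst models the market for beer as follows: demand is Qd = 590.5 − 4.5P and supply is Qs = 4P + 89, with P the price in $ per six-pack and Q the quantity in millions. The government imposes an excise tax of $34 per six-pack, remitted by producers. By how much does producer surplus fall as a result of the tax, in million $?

Without the tax, 590.5 − 4.5P = 4P + 89 gives 8.5P = 501.5, so P* = $59 and Q* = 325.
With the tax collected from producers, supply shifts: Qs = 4(P − 34) + 89.
Solving gives Q = 253 with consumers paying $75 and producers receiving $41 (the $34 wedge).
ΔPS is the trapezoid between Q = 253 and Q = 325 of height $18: ½ · (325 + 253) · 18 = $5202.

Producer surplus falls by $5202 million.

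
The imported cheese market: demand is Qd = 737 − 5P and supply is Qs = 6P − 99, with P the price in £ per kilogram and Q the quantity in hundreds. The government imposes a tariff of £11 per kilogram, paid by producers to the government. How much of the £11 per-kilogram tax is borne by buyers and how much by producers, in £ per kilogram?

Buyers bear £6 per kilogram; producers bear £5 per kilogram.

Without the tax, 737 − 5P = 6P − 99 gives 11P = 836, so P* = £76 and Q* = 357.
With the tax collected from producers, supply shifts: Qs = 6(P − 11) − 99.
New equilibrium: buyers pay £82, producers receive £71, Q = 327. (Wedge: Pb − Ps = 11.)
Burden on buyers: £6; on producers: £5. (They sum to £11.)
The less price-elastic side of the market bears the larger share of a per-unit tax.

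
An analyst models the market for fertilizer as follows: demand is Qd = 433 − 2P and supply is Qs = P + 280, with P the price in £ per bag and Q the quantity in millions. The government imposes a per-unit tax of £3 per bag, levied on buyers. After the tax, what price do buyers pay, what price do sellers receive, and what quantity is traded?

Without the tax, 433 − 2P = P + 280 gives 3P = 153, so P* = £51 and Q* = 331.
With the tax collected from buyers, demand (in seller-price terms) shifts: Qd = 433 − 2(P + 3).
New equilibrium: buyers pay £52, sellers receive £49, Q = 329. (Wedge: Pb − Ps = 3.)
The less price-elastic side of the market bears the larger share of a per-unit tax.

Buyers pay £52; sellers receive £49; quantity = 329.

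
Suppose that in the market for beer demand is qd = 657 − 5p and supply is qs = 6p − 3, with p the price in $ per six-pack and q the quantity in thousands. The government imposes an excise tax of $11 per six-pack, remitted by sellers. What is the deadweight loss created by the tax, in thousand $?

Deadweight loss = $165 thousand.

Before the tax: set 657 − 5p = 6p − 3 → p* = $60, q* = 357.
With the tax collected from sellers, supply shifts: qs = 6(p − 11) − 3.
Solving gives q = 327 with consumers paying $66 and sellers receiving $55 (the $11 wedge).
Quantity falls by |ΔQ| = |357 − 327| = 30.
DWL = ½ · t · |ΔQ| = ½ · 11 · 30 = $165.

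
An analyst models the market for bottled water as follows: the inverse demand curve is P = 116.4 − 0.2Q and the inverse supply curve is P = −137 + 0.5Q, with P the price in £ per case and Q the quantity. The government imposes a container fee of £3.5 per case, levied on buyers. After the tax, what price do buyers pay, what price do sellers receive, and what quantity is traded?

Buyers pay £45; sellers receive £41.5; quantity = 357.

Inverting to Q(P) form: Qd = 582 − 5P; Qs = 2P + 274.
Without the tax, 582 − 5P = 2P + 274 gives 7P = 308, so P* = £44 and Q* = 362.
With the tax collected from buyers, demand (in seller-price terms) shifts: Qd = 582 − 5(P + 3.5).
New equilibrium: buyers pay £45, sellers receive £41.5, Q = 357. (Wedge: Pb − Ps = 3.5.)
The less price-elastic side of the market bears the larger share of a per-unit tax.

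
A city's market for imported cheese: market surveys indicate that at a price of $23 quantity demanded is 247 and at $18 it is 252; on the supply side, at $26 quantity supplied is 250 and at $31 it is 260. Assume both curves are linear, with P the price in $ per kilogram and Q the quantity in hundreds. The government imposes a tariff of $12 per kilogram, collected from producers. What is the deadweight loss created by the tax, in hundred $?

Deadweight loss = $48 hundred.

Demand slope: (252 − 247)/(18 − 23) = -1, so Qd = 270 − P.
Supply slope: (260 − 250)/(31 − 26) = 2, so Qs = 2P + 198.
Before the tax: set 270 − P = 2P + 198 → P* = $24, Q* = 246.
With the tax collected from producers, supply shifts: Qs = 2(P − 12) + 198.
Solving gives Q = 238 with consumers paying $32 and producers receiving $20 (the $12 wedge).
Quantity falls by |ΔQ| = |246 − 238| = 8.
DWL = ½ · t · |ΔQ| = ½ · 12 · 8 = $48.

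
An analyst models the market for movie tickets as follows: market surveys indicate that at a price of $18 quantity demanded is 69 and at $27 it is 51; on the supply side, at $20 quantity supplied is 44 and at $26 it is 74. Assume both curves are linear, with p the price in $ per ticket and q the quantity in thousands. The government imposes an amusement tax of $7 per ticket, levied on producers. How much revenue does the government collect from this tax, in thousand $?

Demand slope: (51 − 69)/(27 − 18) = -2, so qd = 105 − 2p.
Supply slope: (74 − 44)/(26 − 20) = 5, so qs = 5p − 56.
Before the tax: set 105 − 2p = 5p − 56 → p* = $23, q* = 59.
With the tax collected from producers, supply shifts: qs = 5(p − 7) − 56.
Solving gives q = 49 with buyers paying $28 and producers receiving $21 (the $7 wedge).
Revenue = t · Q = 7 · 49 = $343.

Tax revenue = $343 thousand.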